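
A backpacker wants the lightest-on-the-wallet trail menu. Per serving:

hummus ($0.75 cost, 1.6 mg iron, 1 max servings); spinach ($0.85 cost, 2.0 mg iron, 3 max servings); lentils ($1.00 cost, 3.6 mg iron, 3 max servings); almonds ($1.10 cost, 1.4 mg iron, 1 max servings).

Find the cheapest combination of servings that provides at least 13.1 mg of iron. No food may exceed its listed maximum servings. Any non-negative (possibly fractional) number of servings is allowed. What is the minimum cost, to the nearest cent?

Cost per mg of iron: lentils $0.2778, spinach $0.4250, hummus $0.4688, almonds $0.7857.
Take 3 servings of lentils: +10.8 mg iron for $3.00 (total $3.00, still need 2.3 mg).
Take 1.15 servings of spinach: +2.3 mg iron for $0.98 (total $3.98, still need 0.0 mg).
Filling from the cheapest source first is optimal under one linear minimum: $3.98.

$3.98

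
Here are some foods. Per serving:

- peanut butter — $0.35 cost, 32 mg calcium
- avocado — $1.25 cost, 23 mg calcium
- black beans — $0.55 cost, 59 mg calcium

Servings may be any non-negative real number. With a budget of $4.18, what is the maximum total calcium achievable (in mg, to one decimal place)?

Calcium per dollar: black beans 107.3, peanut butter 91.43, avocado 18.4.
With no serving limits, spend the whole cost allowance on black beans: $4.18 / $0.55 × 59 mg = 448.4 mg.

448.4 mg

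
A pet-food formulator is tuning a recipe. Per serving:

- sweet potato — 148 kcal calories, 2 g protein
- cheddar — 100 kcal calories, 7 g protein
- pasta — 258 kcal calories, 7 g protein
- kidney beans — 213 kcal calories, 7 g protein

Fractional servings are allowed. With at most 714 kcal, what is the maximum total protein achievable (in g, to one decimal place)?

Protein per kcal: cheddar 0.07, kidney beans 0.03286, pasta 0.02713, sweet potato 0.01351.
With no serving limits, spend the whole calories allowance on cheddar: 714 kcal / 100 kcal × 7 g = 50.0 g.

50.0 g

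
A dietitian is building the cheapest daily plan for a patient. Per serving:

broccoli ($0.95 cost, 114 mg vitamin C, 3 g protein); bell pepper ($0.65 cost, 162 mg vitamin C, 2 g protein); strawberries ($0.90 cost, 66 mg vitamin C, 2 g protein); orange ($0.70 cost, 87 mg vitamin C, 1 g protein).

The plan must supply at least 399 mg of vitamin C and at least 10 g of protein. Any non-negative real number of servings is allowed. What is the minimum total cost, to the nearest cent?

$3.17

Minimising a linear cost over {vitamin C ≥ 399, protein ≥ 10, servings ≥ 0} — the optimum is at a vertex, using one or two foods.
broccoli only: max(399/114, 10/3) = 3.5 servings → $3.33.
bell pepper only: max(399/162, 10/2) = 5 servings → $3.25.
strawberries only: max(399/66, 10/2) = 6.045 servings → $5.44.
orange only: max(399/87, 10/1) = 10 servings → $7.00.
broccoli + bell pepper with both tight: 3.186 servings and 0.2209 servings → $3.17.
broccoli + strawberries: intersection lies outside the first quadrant.
broccoli + orange with both tight: 3.204 servings and 0.3878 servings → $3.32.
bell pepper + strawberries with both tight: 0.7188 servings and 4.281 servings → $4.32.
bell pepper + orange with both targets exact would need a negative amount; discard.
strawberries + orange with both tight: 4.361 servings and 1.278 servings → $4.82.
The minimum over all feasible corners is $3.17.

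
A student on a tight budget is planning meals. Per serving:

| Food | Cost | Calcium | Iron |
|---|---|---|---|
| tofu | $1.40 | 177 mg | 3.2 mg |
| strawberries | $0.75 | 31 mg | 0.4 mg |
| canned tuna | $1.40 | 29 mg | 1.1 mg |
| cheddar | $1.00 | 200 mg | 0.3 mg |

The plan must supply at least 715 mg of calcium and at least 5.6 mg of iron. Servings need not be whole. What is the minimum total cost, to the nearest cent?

$4.37

Minimising a linear cost over {calcium ≥ 715, iron ≥ 5.6, servings ≥ 0} — the optimum is at a vertex, using one or two foods.
tofu only: max(715/177, 5.6/3.2) = 4.04 servings → $5.66.
strawberries only: max(715/31, 5.6/0.4) = 23.06 servings → $17.30.
canned tuna only: max(715/29, 5.6/1.1) = 24.66 servings → $34.52.
cheddar only: max(715/200, 5.6/0.3) = 18.67 servings → $18.67.
tofu + strawberries: intersection lies outside the first quadrant.
tofu + canned tuna: intersection lies outside the first quadrant.
tofu + cheddar with both tight: 1.543 servings and 2.21 servings → $4.37.
strawberries + canned tuna: intersection lies outside the first quadrant.
strawberries + cheddar with both tight: 12.81 servings and 1.59 servings → $11.20.
canned tuna + cheddar with both tight: 4.285 servings and 2.954 servings → $8.95.
So the least-cost plan costs $4.37.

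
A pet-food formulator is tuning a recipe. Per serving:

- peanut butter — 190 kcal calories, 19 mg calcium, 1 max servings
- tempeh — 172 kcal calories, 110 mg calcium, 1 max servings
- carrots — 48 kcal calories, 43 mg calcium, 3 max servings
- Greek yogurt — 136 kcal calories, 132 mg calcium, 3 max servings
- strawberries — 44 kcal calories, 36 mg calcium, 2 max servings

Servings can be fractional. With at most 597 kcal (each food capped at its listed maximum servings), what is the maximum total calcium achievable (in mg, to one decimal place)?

Calcium per kcal: Greek yogurt 0.9706, carrots 0.8958, strawberries 0.8182, tempeh 0.6395, peanut butter 0.1.
Take 3 servings of Greek yogurt: uses 408 kcal, +396.0 mg calcium (running total 396.0 mg).
Take 3 servings of carrots: uses 144 kcal, +129.0 mg calcium (running total 525.0 mg).
Take 1.023 servings of strawberries: uses 45 kcal, +36.8 mg calcium (running total 561.8 mg).
Greedy by best ratio exhausts the calories allowance optimally: 561.8 mg.

561.8 mg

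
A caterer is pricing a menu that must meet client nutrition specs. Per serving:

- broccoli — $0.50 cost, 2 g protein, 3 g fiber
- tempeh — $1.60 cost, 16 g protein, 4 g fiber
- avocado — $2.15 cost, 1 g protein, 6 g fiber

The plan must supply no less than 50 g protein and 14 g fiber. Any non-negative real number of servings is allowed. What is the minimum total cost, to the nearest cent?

For a min-cost LP with two ≥-constraints, a basic feasible solution has at most two positive variables.
broccoli only: max(50/2, 14/3) = 25 servings → $12.50.
tempeh only: max(50/16, 14/4) = 3.5 servings → $5.60.
avocado only: max(50/1, 14/6) = 50 servings → $107.50.
broccoli + tempeh with both tight: 0.6 servings and 3.05 servings → $5.18.
broccoli + avocado with both targets exact would need a negative amount; discard.
tempeh + avocado with both tight: 3.109 servings and 0.2609 servings → $5.53.
The minimum over all feasible corners is $5.18.

$5.18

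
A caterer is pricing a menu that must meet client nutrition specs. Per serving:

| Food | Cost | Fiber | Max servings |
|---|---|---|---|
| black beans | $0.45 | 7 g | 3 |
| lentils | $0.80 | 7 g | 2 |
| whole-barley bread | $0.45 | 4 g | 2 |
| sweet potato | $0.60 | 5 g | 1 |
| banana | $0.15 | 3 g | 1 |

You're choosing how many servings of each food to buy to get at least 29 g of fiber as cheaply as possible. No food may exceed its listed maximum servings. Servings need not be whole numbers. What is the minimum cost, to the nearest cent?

$2.06

Cost per g of fiber: banana $0.0500, black beans $0.0643, whole-barley bread $0.1125, lentils $0.1143, sweet potato $0.1200.
Take 1 serving of banana: +3.0 g fiber for $0.15 (total $0.15, still need 26.0 g).
Take 3 servings of black beans: +21.0 g fiber for $1.35 (total $1.50, still need 5.0 g).
Take 1.25 servings of whole-barley bread: +5.0 g fiber for $0.56 (total $2.06, still need 0.0 g).
Greedy by cheapest-per-g is optimal for a single linear constraint, so the minimum cost is $2.06.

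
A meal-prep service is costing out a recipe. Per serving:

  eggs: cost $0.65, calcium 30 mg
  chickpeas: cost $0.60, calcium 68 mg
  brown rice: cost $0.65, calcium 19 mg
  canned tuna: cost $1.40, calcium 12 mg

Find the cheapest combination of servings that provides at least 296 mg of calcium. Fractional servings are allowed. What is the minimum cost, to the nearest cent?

Cost per mg of calcium: chickpeas $0.0088, eggs $0.0217, brown rice $0.0342, canned tuna $0.1167.
With no serving limits, use only chickpeas: 296 mg / 68 mg = 4.353 servings × $0.60 = $2.61.

$2.61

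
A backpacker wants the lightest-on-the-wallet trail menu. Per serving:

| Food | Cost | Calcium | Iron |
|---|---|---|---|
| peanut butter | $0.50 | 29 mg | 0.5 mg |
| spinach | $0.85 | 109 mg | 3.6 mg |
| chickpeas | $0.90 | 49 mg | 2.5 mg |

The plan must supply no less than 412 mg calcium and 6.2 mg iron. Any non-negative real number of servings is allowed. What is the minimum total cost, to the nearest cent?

$3.21

Compare the cost at each extreme point of the feasible region.
peanut butter only: max(412/29, 6.2/0.5) = 14.21 servings → $7.10.
spinach only: max(412/109, 6.2/3.6) = 3.78 servings → $3.21.
chickpeas only: max(412/49, 6.2/2.5) = 8.408 servings → $7.57.
peanut butter + spinach: the both-tight solution has a negative serving — not a feasible corner.
peanut butter + chickpeas with both targets exact would need a negative amount; discard.
spinach + chickpeas with both targets exact would need a negative amount; discard.
So the least-cost plan costs $3.21.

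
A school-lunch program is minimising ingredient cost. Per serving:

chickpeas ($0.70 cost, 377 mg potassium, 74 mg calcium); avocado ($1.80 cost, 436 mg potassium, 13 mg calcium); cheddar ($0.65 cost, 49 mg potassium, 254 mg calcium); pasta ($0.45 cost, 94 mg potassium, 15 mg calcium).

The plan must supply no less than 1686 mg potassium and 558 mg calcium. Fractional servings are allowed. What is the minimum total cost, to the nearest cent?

A basic optimal solution has at most two foods positive. Try each food alone and each pair with both targets met exactly.
chickpeas only: max(1686/377, 558/74) = 7.541 servings → $5.28.
avocado only: max(1686/436, 558/13) = 42.92 servings → $77.26.
cheddar only: max(1686/49, 558/254) = 34.41 servings → $22.37.
pasta only: max(1686/94, 558/15) = 37.2 servings → $16.74.
chickpeas + avocado: intersection lies outside the first quadrant.
chickpeas + cheddar with both tight: 4.351 servings and 0.9291 servings → $3.65.
chickpeas + pasta: the both-tight solution has a negative serving — not a feasible corner.
avocado + cheddar with both tight: 3.641 servings and 2.01 servings → $7.86.
avocado + pasta: intersection lies outside the first quadrant.
cheddar + pasta with both tight: 1.174 servings and 17.32 servings → $8.56.
The minimum over all feasible corners is $3.65.

$3.65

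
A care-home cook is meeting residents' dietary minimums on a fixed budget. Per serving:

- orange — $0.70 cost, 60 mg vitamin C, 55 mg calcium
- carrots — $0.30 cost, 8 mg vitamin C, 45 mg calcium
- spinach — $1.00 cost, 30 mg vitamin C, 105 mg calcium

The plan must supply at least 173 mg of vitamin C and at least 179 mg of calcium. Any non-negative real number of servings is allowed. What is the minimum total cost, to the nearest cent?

$2.13

Check every corner: each single food scaled to meet both minima, and each pair solved so both constraints bind.
orange only: max(173/60, 179/55) = 3.255 servings → $2.28.
carrots only: max(173/8, 179/45) = 21.62 servings → $6.49.
spinach only: max(173/30, 179/105) = 5.767 servings → $5.77.
orange + carrots with both tight: 2.811 servings and 0.542 servings → $2.13.
orange + spinach with both tight: 2.752 servings and 0.2634 servings → $2.19.
carrots + spinach with both targets exact would need a negative amount; discard.
Cheapest feasible corner: $2.13.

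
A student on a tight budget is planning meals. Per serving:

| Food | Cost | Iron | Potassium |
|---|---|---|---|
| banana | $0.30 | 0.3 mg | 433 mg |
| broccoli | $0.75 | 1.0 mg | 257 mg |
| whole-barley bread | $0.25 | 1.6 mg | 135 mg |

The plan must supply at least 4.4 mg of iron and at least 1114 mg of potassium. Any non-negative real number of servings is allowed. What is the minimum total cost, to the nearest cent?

For a min-cost LP with two ≥-constraints, a basic feasible solution has at most two positive variables.
banana only: max(4.4/0.3, 1114/433) = 14.67 servings → $4.40.
broccoli only: max(4.4/1.0, 1114/257) = 4.4 servings → $3.30.
whole-barley bread only: max(4.4/1.6, 1114/135) = 8.252 servings → $2.06.
banana + broccoli with both targets exact would need a negative amount; discard.
banana + whole-barley bread with both tight: 1.822 servings and 2.408 servings → $1.15.
broccoli + whole-barley bread with both tight: 4.303 servings and 0.06083 servings → $3.24.
The minimum over all feasible corners is $1.15.

$1.15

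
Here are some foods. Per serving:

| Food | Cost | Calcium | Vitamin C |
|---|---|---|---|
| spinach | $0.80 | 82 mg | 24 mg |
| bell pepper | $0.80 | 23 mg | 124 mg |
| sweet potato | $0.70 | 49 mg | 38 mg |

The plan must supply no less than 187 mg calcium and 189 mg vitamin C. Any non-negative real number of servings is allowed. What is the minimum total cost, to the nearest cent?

Minimising a linear cost over {calcium ≥ 187, vitamin C ≥ 189, servings ≥ 0} — the optimum is at a vertex, using one or two foods.
spinach only: max(187/82, 189/24) = 7.875 servings → $6.30.
bell pepper only: max(187/23, 189/124) = 8.13 servings → $6.50.
sweet potato only: max(187/49, 189/38) = 4.974 servings → $3.48.
spinach + bell pepper with both tight: 1.959 servings and 1.145 servings → $2.48.
spinach + sweet potato: intersection lies outside the first quadrant.
bell pepper + sweet potato with both tight: 0.4143 servings and 3.622 servings → $2.87.
The minimum over all feasible corners is $2.48.

$2.48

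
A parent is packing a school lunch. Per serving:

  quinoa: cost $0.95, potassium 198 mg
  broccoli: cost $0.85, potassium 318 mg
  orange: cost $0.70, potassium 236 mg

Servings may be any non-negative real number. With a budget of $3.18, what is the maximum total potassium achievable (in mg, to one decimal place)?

1189.7 mg

Potassium per dollar: broccoli 374.1, orange 337.1, quinoa 208.4.
With no serving limits, spend the whole cost allowance on broccoli: $3.18 / $0.85 × 318 mg = 1189.7 mg.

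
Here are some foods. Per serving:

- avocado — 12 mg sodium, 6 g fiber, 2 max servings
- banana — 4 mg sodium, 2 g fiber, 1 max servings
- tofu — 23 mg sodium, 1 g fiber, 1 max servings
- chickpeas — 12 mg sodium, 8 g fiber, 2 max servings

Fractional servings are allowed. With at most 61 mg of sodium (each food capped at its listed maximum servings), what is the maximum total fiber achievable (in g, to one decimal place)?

Fiber per mg sodium: chickpeas 0.6667, avocado 0.5, banana 0.5, tofu 0.04348.
Take 2 servings of chickpeas: uses 24 mg sodium, +16.0 g fiber (running total 16.0 g).
Take 2 servings of avocado: uses 24 mg sodium, +12.0 g fiber (running total 28.0 g).
Take 1 serving of banana: uses 4 mg sodium, +2.0 g fiber (running total 30.0 g).
Take 0.3913 servings of tofu: uses 9 mg sodium, +0.4 g fiber (running total 30.4 g).
Filling greedily by fiber-per-mg sodium is optimal for one linear limit, giving 30.4 g.

30.4 g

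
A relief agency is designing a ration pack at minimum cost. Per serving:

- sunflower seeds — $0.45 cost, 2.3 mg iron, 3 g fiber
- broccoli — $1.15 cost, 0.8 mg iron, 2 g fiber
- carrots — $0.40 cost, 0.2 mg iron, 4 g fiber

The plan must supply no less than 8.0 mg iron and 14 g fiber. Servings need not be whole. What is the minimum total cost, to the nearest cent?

sunflower seeds only: max(8.0/2.3, 14/3) = 4.667 servings → $2.10.
broccoli only: max(8.0/0.8, 14/2) = 10 servings → $11.50.
carrots only: max(8.0/0.2, 14/4) = 40 servings → $16.00.
sunflower seeds + broccoli with both tight: 2.182 servings and 3.727 servings → $5.27.
sunflower seeds + carrots with both tight: 3.395 servings and 0.9535 servings → $1.91.
broccoli + carrots: intersection lies outside the first quadrant.
The minimum over all feasible corners is $1.91.

$1.91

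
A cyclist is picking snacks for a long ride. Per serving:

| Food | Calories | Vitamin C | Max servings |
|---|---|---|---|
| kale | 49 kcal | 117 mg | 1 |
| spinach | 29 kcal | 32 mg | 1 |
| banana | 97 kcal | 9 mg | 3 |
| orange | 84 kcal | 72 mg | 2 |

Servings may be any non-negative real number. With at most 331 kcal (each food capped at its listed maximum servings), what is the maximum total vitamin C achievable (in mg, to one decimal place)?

300.9 mg

Vitamin C per kcal: kale 2.388, spinach 1.103, orange 0.8571, banana 0.09278.
Take 1 serving of kale: uses 49 kcal, +117.0 mg vitamin C (running total 117.0 mg).
Take 1 serving of spinach: uses 29 kcal, +32.0 mg vitamin C (running total 149.0 mg).
Take 2 servings of orange: uses 168 kcal, +144.0 mg vitamin C (running total 293.0 mg).
Take 0.8763 servings of banana: uses 85 kcal, +7.9 mg vitamin C (running total 300.9 mg).
Greedy by best ratio exhausts the calories allowance optimally: 300.9 mg.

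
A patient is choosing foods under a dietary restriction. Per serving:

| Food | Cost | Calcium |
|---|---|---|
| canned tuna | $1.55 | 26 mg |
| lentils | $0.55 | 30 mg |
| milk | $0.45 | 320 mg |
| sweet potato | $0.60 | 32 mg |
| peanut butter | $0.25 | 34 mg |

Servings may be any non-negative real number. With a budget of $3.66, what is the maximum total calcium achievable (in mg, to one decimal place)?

2602.7 mg

Calcium per dollar: milk 711.1, peanut butter 136, lentils 54.55, sweet potato 53.33, canned tuna 16.77.
With no serving limits, spend the whole cost allowance on milk: $3.66 / $0.45 × 320 mg = 2602.7 mg.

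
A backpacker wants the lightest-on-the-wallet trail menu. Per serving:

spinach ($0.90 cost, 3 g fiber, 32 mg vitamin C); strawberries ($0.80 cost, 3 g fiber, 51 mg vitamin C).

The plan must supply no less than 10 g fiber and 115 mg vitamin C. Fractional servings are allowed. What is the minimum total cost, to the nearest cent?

A basic optimal solution has at most two foods positive. Try each food alone and each pair with both targets met exactly.
spinach only: max(10/3, 115/32) = 3.594 servings → $3.23.
strawberries only: max(10/3, 115/51) = 3.333 servings → $2.67.
spinach + strawberries with both tight: 2.895 servings and 0.4386 servings → $2.96.
Cheapest feasible corner: $2.67.

$2.67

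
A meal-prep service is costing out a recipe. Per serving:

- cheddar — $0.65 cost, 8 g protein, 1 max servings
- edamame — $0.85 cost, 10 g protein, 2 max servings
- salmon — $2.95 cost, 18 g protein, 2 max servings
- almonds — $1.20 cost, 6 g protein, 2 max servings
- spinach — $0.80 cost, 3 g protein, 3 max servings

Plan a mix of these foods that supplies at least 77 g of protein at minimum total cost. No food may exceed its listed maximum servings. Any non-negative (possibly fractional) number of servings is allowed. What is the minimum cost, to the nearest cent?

Cost per g of protein: cheddar $0.0813, edamame $0.0850, salmon $0.1639, almonds $0.2000, spinach $0.2667.
Take 1 serving of cheddar: +8.0 g protein for $0.65 (total $0.65, still need 69.0 g).
Take 2 servings of edamame: +20.0 g protein for $1.70 (total $2.35, still need 49.0 g).
Take 2 servings of salmon: +36.0 g protein for $5.90 (total $8.25, still need 13.0 g).
Take 2 servings of almonds: +12.0 g protein for $2.40 (total $10.65, still need 1.0 g).
Take 0.3333 servings of spinach: +1.0 g protein for $0.27 (total $10.92, still need 0.0 g).
Greedy by cheapest-per-g is optimal for a single linear constraint, so the minimum cost is $10.92.

$10.92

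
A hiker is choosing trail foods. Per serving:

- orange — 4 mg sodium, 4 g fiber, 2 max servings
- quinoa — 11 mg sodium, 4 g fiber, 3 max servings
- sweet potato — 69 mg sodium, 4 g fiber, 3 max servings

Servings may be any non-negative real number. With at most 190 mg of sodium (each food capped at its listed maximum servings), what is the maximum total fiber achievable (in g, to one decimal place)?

28.6 g

Fiber per mg sodium: orange 1, quinoa 0.3636, sweet potato 0.05797.
Take 2 servings of orange: uses 8 mg sodium, +8.0 g fiber (running total 8.0 g).
Take 3 servings of quinoa: uses 33 mg sodium, +12.0 g fiber (running total 20.0 g).
Take 2.159 servings of sweet potato: uses 149 mg sodium, +8.6 g fiber (running total 28.6 g).
Greedy by best ratio exhausts the sodium allowance optimally: 28.6 g.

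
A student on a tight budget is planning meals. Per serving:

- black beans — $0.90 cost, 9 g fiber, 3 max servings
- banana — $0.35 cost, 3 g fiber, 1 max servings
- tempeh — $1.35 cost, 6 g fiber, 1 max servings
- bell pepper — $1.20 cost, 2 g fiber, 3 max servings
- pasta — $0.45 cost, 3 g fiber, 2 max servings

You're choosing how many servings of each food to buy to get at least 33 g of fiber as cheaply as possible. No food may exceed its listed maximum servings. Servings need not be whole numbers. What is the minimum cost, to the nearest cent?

$3.50

Cost per g of fiber: black beans $0.1000, banana $0.1167, pasta $0.1500, tempeh $0.2250, bell pepper $0.6000.
Take 3 servings of black beans: +27.0 g fiber for $2.70 (total $2.70, still need 6.0 g).
Take 1 serving of banana: +3.0 g fiber for $0.35 (total $3.05, still need 3.0 g).
Take 1 serving of pasta: +3.0 g fiber for $0.45 (total $3.50, still need 0.0 g).
Filling from the cheapest source first is optimal under one linear minimum: $3.50.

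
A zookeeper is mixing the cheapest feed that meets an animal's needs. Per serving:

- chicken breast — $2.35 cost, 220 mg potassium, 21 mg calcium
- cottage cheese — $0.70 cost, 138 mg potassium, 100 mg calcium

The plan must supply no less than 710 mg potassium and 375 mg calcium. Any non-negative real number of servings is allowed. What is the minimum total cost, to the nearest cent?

$3.60

Two binding constraints pin down two serving amounts, so the optimal mix uses at most two foods. The candidates are each food alone (scaled to the tighter of potassium/calcium) and each pair with both constraints tight.
chicken breast only: max(710/220, 375/21) = 17.86 servings → $41.96.
cottage cheese only: max(710/138, 375/100) = 5.145 servings → $3.60.
chicken breast + cottage cheese with both tight: 1.008 servings and 3.538 servings → $4.85.
Cheapest feasible corner: $3.60.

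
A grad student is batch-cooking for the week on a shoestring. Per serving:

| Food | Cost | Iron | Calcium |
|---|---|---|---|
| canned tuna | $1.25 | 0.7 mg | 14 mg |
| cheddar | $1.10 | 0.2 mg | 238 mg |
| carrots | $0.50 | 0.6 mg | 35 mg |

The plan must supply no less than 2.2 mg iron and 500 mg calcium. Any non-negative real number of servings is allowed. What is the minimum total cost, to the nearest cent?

A basic optimal solution has at most two foods positive. Try each food alone and each pair with both targets met exactly.
canned tuna only: max(2.2/0.7, 500/14) = 35.71 servings → $44.64.
cheddar only: max(2.2/0.2, 500/238) = 11 servings → $12.10.
carrots only: max(2.2/0.6, 500/35) = 14.29 servings → $7.14.
canned tuna + cheddar with both tight: 2.586 servings and 1.949 servings → $5.38.
canned tuna + carrots: the both-tight solution has a negative serving — not a feasible corner.
cheddar + carrots with both tight: 1.642 servings and 3.119 servings → $3.37.
Cheapest feasible corner: $3.37.

$3.37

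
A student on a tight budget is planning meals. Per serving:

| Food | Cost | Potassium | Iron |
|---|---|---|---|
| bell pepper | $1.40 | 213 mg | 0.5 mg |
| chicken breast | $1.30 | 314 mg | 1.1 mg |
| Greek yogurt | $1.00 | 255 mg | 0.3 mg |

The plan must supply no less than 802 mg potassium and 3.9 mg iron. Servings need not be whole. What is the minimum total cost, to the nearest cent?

An LP optimum is at a vertex; with two nutrient constraints at most two foods are used. Check each candidate.
bell pepper only: max(802/213, 3.9/0.5) = 7.8 servings → $10.92.
chicken breast only: max(802/314, 3.9/1.1) = 3.545 servings → $4.61.
Greek yogurt only: max(802/255, 3.9/0.3) = 13 servings → $13.00.
bell pepper + chicken breast: the both-tight solution has a negative serving — not a feasible corner.
bell pepper + Greek yogurt with both targets exact would need a negative amount; discard.
chicken breast + Greek yogurt: the both-tight solution has a negative serving — not a feasible corner.
So the least-cost plan costs $4.61.

$4.61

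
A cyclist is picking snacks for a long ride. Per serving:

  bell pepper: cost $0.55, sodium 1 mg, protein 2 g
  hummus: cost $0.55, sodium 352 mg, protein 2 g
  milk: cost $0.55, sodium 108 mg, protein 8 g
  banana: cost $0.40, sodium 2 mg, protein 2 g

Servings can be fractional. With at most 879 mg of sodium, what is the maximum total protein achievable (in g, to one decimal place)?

Protein per mg sodium: bell pepper 2, banana 1, milk 0.07407, hummus 0.005682.
With no serving limits, spend the whole sodium allowance on bell pepper: 879 mg / 1 mg × 2 g = 1758.0 g.

1758.0 g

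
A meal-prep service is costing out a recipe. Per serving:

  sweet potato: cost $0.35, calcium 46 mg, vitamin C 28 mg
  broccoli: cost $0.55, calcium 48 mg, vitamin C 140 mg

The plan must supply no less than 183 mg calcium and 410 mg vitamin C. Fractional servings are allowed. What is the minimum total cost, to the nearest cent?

$1.89

Two binding constraints pin down two serving amounts, so the optimal mix uses at most two foods. The candidates are each food alone (scaled to the tighter of calcium/vitamin C) and each pair with both constraints tight.
sweet potato only: max(183/46, 410/28) = 14.64 servings → $5.12.
broccoli only: max(183/48, 410/140) = 3.812 servings → $2.10.
sweet potato + broccoli with both tight: 1.166 servings and 2.695 servings → $1.89.
Cheapest feasible corner: $1.89.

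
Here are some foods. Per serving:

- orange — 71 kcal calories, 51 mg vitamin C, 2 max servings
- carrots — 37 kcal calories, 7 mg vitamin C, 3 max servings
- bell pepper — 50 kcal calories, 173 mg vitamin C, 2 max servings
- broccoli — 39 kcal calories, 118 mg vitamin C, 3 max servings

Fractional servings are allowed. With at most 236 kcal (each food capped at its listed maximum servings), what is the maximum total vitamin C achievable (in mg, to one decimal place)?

713.6 mg

Vitamin C per kcal: bell pepper 3.46, broccoli 3.026, orange 0.7183, carrots 0.1892.
Take 2 servings of bell pepper: uses 100 kcal, +346.0 mg vitamin C (running total 346.0 mg).
Take 3 servings of broccoli: uses 117 kcal, +354.0 mg vitamin C (running total 700.0 mg).
Take 0.2676 servings of orange: uses 19 kcal, +13.6 mg vitamin C (running total 713.6 mg).
Greedy by best ratio exhausts the calories allowance optimally: 713.6 mg.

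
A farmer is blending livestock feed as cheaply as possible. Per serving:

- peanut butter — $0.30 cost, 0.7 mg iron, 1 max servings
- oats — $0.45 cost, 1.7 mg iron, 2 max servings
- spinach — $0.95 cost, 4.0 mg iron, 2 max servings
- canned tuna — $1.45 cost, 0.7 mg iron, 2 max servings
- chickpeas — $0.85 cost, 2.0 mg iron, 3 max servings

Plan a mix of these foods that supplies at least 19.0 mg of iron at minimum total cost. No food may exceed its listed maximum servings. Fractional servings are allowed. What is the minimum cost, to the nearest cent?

$7.51

Cost per mg of iron: spinach $0.2375, oats $0.2647, chickpeas $0.4250, peanut butter $0.4286, canned tuna $2.0714.
Take 2 servings of spinach: +8.0 mg iron for $1.90 (total $1.90, still need 11.0 mg).
Take 2 servings of oats: +3.4 mg iron for $0.90 (total $2.80, still need 7.6 mg).
Take 3 servings of chickpeas: +6.0 mg iron for $2.55 (total $5.35, still need 1.6 mg).
Take 1 serving of peanut butter: +0.7 mg iron for $0.30 (total $5.65, still need 0.9 mg).
Take 1.286 servings of canned tuna: +0.9 mg iron for $1.86 (total $7.51, still need 0.0 mg).
Greedy by cheapest-per-mg is optimal for a single linear constraint, so the minimum cost is $7.51.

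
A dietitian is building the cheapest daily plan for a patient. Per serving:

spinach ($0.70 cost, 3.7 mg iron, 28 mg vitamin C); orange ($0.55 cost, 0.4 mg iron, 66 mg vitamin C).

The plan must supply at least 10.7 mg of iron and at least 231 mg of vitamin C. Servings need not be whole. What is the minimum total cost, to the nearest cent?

$3.15

This is a tiny linear program; its minimum lies at a vertex of the feasible set. List the vertices and price them.
spinach only: max(10.7/3.7, 231/28) = 8.25 servings → $5.78.
orange only: max(10.7/0.4, 231/66) = 26.75 servings → $14.71.
spinach + orange with both tight: 2.634 servings and 2.382 servings → $3.15.
Cheapest feasible corner: $3.15.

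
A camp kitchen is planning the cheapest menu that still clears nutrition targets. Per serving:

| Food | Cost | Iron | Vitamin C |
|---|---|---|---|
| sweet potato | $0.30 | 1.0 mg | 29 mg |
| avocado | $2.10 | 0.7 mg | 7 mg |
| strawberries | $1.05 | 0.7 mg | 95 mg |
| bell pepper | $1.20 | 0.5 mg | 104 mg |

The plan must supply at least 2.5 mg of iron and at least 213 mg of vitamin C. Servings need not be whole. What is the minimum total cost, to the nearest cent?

sweet potato only: max(2.5/1.0, 213/29) = 7.345 servings → $2.20.
avocado only: max(2.5/0.7, 213/7) = 30.43 servings → $63.90.
strawberries only: max(2.5/0.7, 213/95) = 3.571 servings → $3.75.
bell pepper only: max(2.5/0.5, 213/104) = 5 servings → $6.00.
sweet potato + avocado: intersection lies outside the first quadrant.
sweet potato + strawberries with both tight: 1.183 servings and 1.881 servings → $2.33.
sweet potato + bell pepper with both tight: 1.715 servings and 1.57 servings → $2.40.
avocado + strawberries with both tight: 1.435 servings and 2.136 servings → $5.26.
avocado + bell pepper with both tight: 2.215 servings and 1.899 servings → $6.93.
strawberries + bell pepper: intersection lies outside the first quadrant.
The minimum over all feasible corners is $2.20.

$2.20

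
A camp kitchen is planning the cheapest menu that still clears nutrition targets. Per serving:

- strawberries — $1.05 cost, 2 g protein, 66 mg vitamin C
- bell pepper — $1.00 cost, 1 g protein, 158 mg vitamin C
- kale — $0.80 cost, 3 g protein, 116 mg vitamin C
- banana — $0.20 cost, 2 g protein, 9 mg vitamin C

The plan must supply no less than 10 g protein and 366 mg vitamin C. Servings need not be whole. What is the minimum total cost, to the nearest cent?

$2.57

strawberries only: max(10/2, 366/66) = 5.545 servings → $5.82.
bell pepper only: max(10/1, 366/158) = 10 servings → $10.00.
kale only: max(10/3, 366/116) = 3.333 servings → $2.67.
banana only: max(10/2, 366/9) = 40.67 servings → $8.13.
strawberries + bell pepper with both tight: 4.856 servings and 0.288 servings → $5.39.
strawberries + kale with both tight: 1.824 servings and 2.118 servings → $3.61.
strawberries + banana: intersection lies outside the first quadrant.
bell pepper + kale with both targets exact would need a negative amount; discard.
bell pepper + banana with both tight: 2.091 servings and 3.954 servings → $2.88.
kale + banana with both tight: 3.132 servings and 0.3024 servings → $2.57.
Cheapest feasible corner: $2.57.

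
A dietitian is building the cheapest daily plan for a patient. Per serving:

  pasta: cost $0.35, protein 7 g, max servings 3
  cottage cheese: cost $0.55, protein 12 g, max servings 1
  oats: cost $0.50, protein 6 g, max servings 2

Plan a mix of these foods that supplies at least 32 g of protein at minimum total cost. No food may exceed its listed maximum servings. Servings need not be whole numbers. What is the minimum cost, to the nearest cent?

$1.55

Cost per g of protein: cottage cheese $0.0458, pasta $0.0500, oats $0.0833.
Take 1 serving of cottage cheese: +12.0 g protein for $0.55 (total $0.55, still need 20.0 g).
Take 2.857 servings of pasta: +20.0 g protein for $1.00 (total $1.55, still need 0.0 g).
Greedy by cheapest-per-g is optimal for a single linear constraint, so the minimum cost is $1.55.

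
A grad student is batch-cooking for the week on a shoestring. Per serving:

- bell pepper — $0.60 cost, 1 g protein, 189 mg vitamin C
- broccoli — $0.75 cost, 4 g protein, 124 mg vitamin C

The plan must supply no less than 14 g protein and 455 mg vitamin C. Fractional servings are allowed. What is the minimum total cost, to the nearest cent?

$2.68

At the optimum either one food covers both requirements or two foods hit both targets exactly; no other combination can be cheaper.
bell pepper only: max(14/1, 455/189) = 14 servings → $8.40.
broccoli only: max(14/4, 455/124) = 3.669 servings → $2.75.
bell pepper + broccoli with both tight: 0.1329 servings and 3.467 servings → $2.68.
So the least-cost plan costs $2.68.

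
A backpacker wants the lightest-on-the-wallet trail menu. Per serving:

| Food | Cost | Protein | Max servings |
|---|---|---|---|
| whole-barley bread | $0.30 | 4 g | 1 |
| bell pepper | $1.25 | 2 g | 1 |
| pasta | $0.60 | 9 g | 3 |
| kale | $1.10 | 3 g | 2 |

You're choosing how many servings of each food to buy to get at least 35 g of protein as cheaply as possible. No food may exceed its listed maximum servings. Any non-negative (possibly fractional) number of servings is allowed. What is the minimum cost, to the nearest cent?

$3.57

Cost per g of protein: pasta $0.0667, whole-barley bread $0.0750, kale $0.3667, bell pepper $0.6250.
Take 3 servings of pasta: +27.0 g protein for $1.80 (total $1.80, still need 8.0 g).
Take 1 serving of whole-barley bread: +4.0 g protein for $0.30 (total $2.10, still need 4.0 g).
Take 1.333 servings of kale: +4.0 g protein for $1.47 (total $3.57, still need 0.0 g).
Filling from the cheapest source first is optimal under one linear minimum: $3.57.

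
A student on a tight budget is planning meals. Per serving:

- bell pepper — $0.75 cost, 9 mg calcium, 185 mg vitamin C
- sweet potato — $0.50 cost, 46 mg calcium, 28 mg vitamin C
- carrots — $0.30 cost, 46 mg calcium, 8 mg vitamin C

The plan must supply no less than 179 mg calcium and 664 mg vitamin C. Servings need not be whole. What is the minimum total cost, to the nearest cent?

An LP optimum is at a vertex; with two nutrient constraints at most two foods are used. Check each candidate.
bell pepper only: max(179/9, 664/185) = 19.89 servings → $14.92.
sweet potato only: max(179/46, 664/28) = 23.71 servings → $11.86.
carrots only: max(179/46, 664/8) = 83 servings → $24.90.
bell pepper + sweet potato with both tight: 3.092 servings and 3.286 servings → $3.96.
bell pepper + carrots with both tight: 3.45 servings and 3.216 servings → $3.55.
sweet potato + carrots: the both-tight solution has a negative serving — not a feasible corner.
Cheapest feasible corner: $3.55.

$3.55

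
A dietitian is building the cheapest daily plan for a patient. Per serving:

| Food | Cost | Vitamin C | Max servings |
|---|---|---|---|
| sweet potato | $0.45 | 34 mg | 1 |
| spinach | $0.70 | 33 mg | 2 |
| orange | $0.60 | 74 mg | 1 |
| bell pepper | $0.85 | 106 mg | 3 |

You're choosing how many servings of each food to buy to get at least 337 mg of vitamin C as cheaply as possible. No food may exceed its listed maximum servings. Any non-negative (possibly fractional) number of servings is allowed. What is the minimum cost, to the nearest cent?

Cost per mg of vitamin C: bell pepper $0.0080, orange $0.0081, sweet potato $0.0132, spinach $0.0212.
Take 3 servings of bell pepper: +318.0 mg vitamin C for $2.55 (total $2.55, still need 19.0 mg).
Take 0.2568 servings of orange: +19.0 mg vitamin C for $0.15 (total $2.70, still need 0.0 mg).
Greedy by cheapest-per-mg is optimal for a single linear constraint, so the minimum cost is $2.70.

$2.70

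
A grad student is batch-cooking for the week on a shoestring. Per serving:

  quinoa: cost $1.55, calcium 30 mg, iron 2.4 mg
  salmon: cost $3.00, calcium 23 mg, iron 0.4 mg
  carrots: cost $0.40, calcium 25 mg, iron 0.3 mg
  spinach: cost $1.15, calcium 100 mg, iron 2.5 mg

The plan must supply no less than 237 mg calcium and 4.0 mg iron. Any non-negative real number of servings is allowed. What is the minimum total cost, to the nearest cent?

$2.73

Compare the cost at each extreme point of the feasible region.
quinoa only: max(237/30, 4.0/2.4) = 7.9 servings → $12.24.
salmon only: max(237/23, 4.0/0.4) = 10.3 servings → $30.91.
carrots only: max(237/25, 4.0/0.3) = 13.33 servings → $5.33.
spinach only: max(237/100, 4.0/2.5) = 2.37 servings → $2.73.
quinoa + salmon with both targets exact would need a negative amount; discard.
quinoa + carrots with both tight: 0.5667 servings and 8.8 servings → $4.40.
quinoa + spinach: the both-tight solution has a negative serving — not a feasible corner.
salmon + carrots with both tight: 9.323 servings and 0.9032 servings → $28.33.
salmon + spinach: intersection lies outside the first quadrant.
carrots + spinach with both tight: 5.923 servings and 0.8892 servings → $3.39.
So the least-cost plan costs $2.73.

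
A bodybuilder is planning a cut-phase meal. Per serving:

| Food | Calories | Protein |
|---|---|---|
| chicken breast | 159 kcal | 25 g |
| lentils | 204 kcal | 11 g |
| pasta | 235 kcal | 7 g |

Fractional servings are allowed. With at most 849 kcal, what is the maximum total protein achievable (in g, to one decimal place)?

Protein per kcal: chicken breast 0.1572, lentils 0.05392, pasta 0.02979.
With no serving limits, spend the whole calories allowance on chicken breast: 849 kcal / 159 kcal × 25 g = 133.5 g.

133.5 g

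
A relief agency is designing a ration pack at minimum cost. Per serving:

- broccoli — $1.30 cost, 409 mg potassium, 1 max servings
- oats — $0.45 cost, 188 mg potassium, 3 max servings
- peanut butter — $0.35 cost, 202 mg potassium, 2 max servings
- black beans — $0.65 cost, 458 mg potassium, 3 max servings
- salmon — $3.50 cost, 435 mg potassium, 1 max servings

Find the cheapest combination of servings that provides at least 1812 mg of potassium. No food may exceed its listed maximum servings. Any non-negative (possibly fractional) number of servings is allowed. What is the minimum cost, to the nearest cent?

$2.73

Cost per mg of potassium: black beans $0.0014, peanut butter $0.0017, oats $0.0024, broccoli $0.0032, salmon $0.0080.
Take 3 servings of black beans: +1374.0 mg potassium for $1.95 (total $1.95, still need 438.0 mg).
Take 2 servings of peanut butter: +404.0 mg potassium for $0.70 (total $2.65, still need 34.0 mg).
Take 0.1809 servings of oats: +34.0 mg potassium for $0.08 (total $2.73, still need 0.0 mg).
Greedy by cheapest-per-mg is optimal for a single linear constraint, so the minimum cost is $2.73.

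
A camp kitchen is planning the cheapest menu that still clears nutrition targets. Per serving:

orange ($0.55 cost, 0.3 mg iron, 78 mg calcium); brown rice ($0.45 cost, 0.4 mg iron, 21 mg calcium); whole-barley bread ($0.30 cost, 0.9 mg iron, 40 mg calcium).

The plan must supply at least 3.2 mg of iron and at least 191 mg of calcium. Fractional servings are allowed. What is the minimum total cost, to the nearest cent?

$1.41

Minimising a linear cost over {iron ≥ 3.2, calcium ≥ 191, servings ≥ 0} — the optimum is at a vertex, using one or two foods.
orange only: max(3.2/0.3, 191/78) = 10.67 servings → $5.87.
brown rice only: max(3.2/0.4, 191/21) = 9.095 servings → $4.09.
whole-barley bread only: max(3.2/0.9, 191/40) = 4.775 servings → $1.43.
orange + brown rice with both tight: 0.3695 servings and 7.723 servings → $3.68.
orange + whole-barley bread with both tight: 0.7543 servings and 3.304 servings → $1.41.
brown rice + whole-barley bread: the both-tight solution has a negative serving — not a feasible corner.
The minimum over all feasible corners is $1.41.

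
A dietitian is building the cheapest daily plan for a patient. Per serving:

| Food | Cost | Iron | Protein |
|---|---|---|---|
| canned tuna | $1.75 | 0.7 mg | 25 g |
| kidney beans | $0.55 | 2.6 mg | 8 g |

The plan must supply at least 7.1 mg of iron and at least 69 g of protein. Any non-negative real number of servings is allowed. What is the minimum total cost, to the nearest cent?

$4.74

For a min-cost LP with two ≥-constraints, a basic feasible solution has at most two positive variables.
canned tuna only: max(7.1/0.7, 69/25) = 10.14 servings → $17.75.
kidney beans only: max(7.1/2.6, 69/8) = 8.625 servings → $4.74.
canned tuna + kidney beans with both tight: 2.064 servings and 2.175 servings → $4.81.
The minimum over all feasible corners is $4.74.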